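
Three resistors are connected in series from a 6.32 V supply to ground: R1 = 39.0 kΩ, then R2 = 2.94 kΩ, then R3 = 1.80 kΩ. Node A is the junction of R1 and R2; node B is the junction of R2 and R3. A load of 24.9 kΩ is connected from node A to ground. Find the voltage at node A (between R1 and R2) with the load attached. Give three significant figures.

V ≈ 0.586 V

Below node A the series string R2+R3 = 4.740 kΩ sits in parallel with the 24.9 kΩ load: 3.982 kΩ.
V_A = 6.32 × 3.982/(39.0 + 3.982) = 0.586 V.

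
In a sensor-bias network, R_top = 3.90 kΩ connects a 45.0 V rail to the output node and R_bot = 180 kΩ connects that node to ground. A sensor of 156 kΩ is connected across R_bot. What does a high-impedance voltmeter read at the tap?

V_out ≈ 43.0 V

The load sits in parallel with R_bot: R_bot‖R_L = (180 × 156) / (180 + 156) = 83.57 kΩ.
V_out = 45.0 × 83.57 / (3.90 + 83.57) = 45.0 × 83.57/87.47 = 43.0 V.
(Unloaded it would have been 44.0 V.)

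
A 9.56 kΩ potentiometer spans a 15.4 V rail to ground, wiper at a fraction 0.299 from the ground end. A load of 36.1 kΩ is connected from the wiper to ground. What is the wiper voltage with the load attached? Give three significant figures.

V ≈ 4.36 V

The wiper splits the pot into (1−α)R = 6.702 kΩ above and αR = 2.858 kΩ below.
Lower section ‖ load = 2.649 kΩ.
V_wiper = 15.4 × 2.649/(6.702 + 2.649) = 4.36 V.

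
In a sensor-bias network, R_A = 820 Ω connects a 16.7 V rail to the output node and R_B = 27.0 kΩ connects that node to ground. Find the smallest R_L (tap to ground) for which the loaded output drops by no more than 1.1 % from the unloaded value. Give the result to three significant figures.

Output resistance R_th = R_A‖R_B = (820 × 27000)/27820 = 795.8 Ω.
The fractional drop is R_th/(R_th + R_L); requiring this ≤ 0.0110 gives R_L ≥ R_th(1/0.0110 − 1) = 795.8 × 89.91 = 71.6 kΩ.

R_L(min) ≈ 71.6 kΩ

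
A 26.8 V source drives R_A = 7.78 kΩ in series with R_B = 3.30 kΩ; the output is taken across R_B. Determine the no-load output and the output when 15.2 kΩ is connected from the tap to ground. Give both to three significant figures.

Open-circuit: V = 26.8 × 3.30/(7.78 + 3.30) = 7.98 V.
With the load, R_B becomes R_B‖R_L = 2.711 kΩ, so V = 26.8 × 2.711/10.49 = 6.93 V.

Unloaded: 7.98 V; loaded: 6.93 V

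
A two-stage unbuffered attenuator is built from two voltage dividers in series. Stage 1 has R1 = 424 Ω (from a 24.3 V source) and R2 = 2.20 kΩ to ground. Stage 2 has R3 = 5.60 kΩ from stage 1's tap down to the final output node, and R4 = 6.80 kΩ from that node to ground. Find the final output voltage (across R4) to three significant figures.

Stage 2 presents R3+R4 = 12400 Ω as a load on stage 1's tap.
Stage 1's lower leg becomes R2‖(R3+R4) = 1868 Ω, so V_mid = 24.3 × 1868/2292 = 19.81 V.
Stage 2 is itself unloaded: V_out = V_mid × R4/(R3+R4) = 19.81 × 6800/12400 = 10.9 V.

V_out ≈ 10.9 V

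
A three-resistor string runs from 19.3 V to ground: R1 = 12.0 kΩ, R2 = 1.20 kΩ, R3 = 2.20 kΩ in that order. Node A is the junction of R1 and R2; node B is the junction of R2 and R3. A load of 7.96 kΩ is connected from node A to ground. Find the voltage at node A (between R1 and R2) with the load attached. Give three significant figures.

Below node A the series string R2+R3 = 3.400 kΩ sits in parallel with the 7.96 kΩ load: 2.382 kΩ.
V_A = 19.3 × 2.382/(12.0 + 2.382) = 3.20 V.

V ≈ 3.20 V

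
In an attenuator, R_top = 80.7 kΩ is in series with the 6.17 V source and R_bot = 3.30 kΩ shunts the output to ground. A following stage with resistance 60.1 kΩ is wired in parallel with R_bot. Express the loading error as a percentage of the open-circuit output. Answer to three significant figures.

The divider's output (Thévenin) resistance is R_top‖R_bot = 3.170 kΩ.
Fractional drop under load = R_th/(R_th + R_L) = 3.170 / (3.170 + 60.1) = 0.05011.
So the output falls by 5.01 %.

5.01 %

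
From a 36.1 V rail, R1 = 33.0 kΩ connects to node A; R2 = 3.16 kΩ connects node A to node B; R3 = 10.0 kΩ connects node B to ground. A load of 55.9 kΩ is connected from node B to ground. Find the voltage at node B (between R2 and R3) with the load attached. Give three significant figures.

V ≈ 6.86 V

At node B, R3 is in parallel with the load: R3‖R_L = 8.483 kΩ.
Below node A the resistance is R2 + (R3‖R_L) = 11.64 kΩ, so V_A = 36.1 × 11.64/44.64 = 9.415 V.
Then V_B = V_A × (R3‖R_L)/(R2 + R3‖R_L) = 9.415 × 8.483/11.64 = 6.86 V.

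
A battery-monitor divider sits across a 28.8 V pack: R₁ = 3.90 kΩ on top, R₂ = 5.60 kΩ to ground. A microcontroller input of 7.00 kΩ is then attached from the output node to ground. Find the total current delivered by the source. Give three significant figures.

I ≈ 4.11 mA

R₂‖R_L = 3.111 kΩ, so the source sees R₁ + R₂‖R_L = 7.011 kΩ.
I = 28.8 V / 7.011 kΩ = 4.11 mA.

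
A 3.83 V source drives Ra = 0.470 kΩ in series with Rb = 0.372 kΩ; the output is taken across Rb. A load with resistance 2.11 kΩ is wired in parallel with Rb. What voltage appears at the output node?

V_out ≈ 1.54 V

The load sits in parallel with Rb: Rb‖R_L = (372 × 2110) / (372 + 2110) = 316.2 Ω.
V_out = 3.83 × 316.2 / (470 + 316.2) = 3.83 × 316.2/786.2 = 1.54 V.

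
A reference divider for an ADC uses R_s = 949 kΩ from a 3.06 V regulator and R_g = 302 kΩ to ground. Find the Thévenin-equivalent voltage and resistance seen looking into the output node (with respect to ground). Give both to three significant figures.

V_th = 0.739 V, R_th = 229 kΩ

V_th is the open-circuit tap voltage: 3.06 × 302/(949 + 302) = 0.739 V.
With the supply zeroed, R_s and R_g appear in parallel from the tap: R_th = R_s‖R_g = (949 × 302)/1251 = 229 kΩ.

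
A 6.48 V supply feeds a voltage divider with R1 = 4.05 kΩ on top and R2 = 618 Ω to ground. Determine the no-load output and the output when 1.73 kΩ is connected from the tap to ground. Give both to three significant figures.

Unloaded: 0.858 V; loaded: 0.655 V

Open-circuit: V = 6.48 × 618/(4050 + 618) = 0.858 V.
With the load, R2 becomes R2‖R_L = 455.3 Ω, so V = 6.48 × 455.3/4505 = 0.655 V.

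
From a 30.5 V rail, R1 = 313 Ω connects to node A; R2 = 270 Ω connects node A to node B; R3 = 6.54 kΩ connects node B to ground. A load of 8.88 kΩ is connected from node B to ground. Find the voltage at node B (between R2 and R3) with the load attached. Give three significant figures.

At node B, R3 is in parallel with the load: R3‖R_L = 3766 Ω.
Below node A the resistance is R2 + (R3‖R_L) = 4036 Ω, so V_A = 30.5 × 4036/4349 = 28.31 V.
Then V_B = V_A × (R3‖R_L)/(R2 + R3‖R_L) = 28.31 × 3766/4036 = 26.4 V.

V ≈ 26.4 V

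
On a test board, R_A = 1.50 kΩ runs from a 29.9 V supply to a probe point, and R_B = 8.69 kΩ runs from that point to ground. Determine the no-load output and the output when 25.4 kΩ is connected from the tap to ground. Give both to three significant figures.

Unloaded: 25.5 V; loaded: 24.3 V

Open-circuit: V = 29.9 × 8.69/(1.50 + 8.69) = 25.5 V.
With the load, R_B becomes R_B‖R_L = 6.475 kΩ, so V = 29.9 × 6.475/7.975 = 24.3 V.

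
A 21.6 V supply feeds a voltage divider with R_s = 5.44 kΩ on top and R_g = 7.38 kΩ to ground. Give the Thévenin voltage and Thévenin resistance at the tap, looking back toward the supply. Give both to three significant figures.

V_th is the open-circuit tap voltage: 21.6 × 7.38/(5.44 + 7.38) = 12.4 V.
With the supply zeroed, R_s and R_g appear in parallel from the tap: R_th = R_s‖R_g = (5.44 × 7.38)/12.82 = 3.13 kΩ.

V_th = 12.4 V, R_th = 3.13 kΩ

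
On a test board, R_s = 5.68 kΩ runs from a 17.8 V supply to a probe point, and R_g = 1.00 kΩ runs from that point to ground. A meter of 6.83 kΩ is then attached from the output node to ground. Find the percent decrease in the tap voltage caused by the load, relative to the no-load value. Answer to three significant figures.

11.1 %

The divider's output (Thévenin) resistance is R_s‖R_g = 0.8503 kΩ.
Fractional drop under load = R_th/(R_th + R_L) = 0.8503 / (0.8503 + 6.83) = 0.1107.
So the output falls by 11.1 %.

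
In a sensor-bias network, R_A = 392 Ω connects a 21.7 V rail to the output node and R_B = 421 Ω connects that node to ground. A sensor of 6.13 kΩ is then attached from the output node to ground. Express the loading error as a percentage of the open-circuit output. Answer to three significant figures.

The divider's output (Thévenin) resistance is R_A‖R_B = 203.0 Ω.
Fractional drop under load = R_th/(R_th + R_L) = 203.0 / (203.0 + 6130) = 0.03205.
So the output falls by 3.21 %.

3.21 %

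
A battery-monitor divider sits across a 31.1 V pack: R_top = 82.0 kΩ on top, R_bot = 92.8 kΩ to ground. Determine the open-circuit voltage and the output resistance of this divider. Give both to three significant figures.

V_th is the open-circuit tap voltage: 31.1 × 92.8/(82.0 + 92.8) = 16.5 V.
With the supply zeroed, R_top and R_bot appear in parallel from the tap: R_th = R_top‖R_bot = (82.0 × 92.8)/174.8 = 43.5 kΩ.

V_th = 16.5 V, R_th = 43.5 kΩ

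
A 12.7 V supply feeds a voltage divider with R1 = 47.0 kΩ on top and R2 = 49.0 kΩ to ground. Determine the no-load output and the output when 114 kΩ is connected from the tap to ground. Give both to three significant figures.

Unloaded: 6.48 V; loaded: 5.36 V

Open-circuit: V = 12.7 × 49.0/(47.0 + 49.0) = 6.48 V.
With the load, R2 becomes R2‖R_L = 34.27 kΩ, so V = 12.7 × 34.27/81.27 = 5.36 V.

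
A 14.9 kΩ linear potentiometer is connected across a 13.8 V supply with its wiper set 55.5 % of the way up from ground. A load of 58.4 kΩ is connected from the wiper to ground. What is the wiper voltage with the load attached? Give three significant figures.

V ≈ 7.20 V

The wiper splits the pot into (1−α)R = 6.630 kΩ above and αR = 8.270 kΩ below.
Lower section ‖ load = 7.244 kΩ.
V_wiper = 13.8 × 7.244/(6.630 + 7.244) = 7.20 V.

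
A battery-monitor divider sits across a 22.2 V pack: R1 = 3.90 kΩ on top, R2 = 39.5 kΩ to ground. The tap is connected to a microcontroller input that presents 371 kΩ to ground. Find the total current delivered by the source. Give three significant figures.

R2‖R_L = 35.70 kΩ, so the source sees R1 + R2‖R_L = 39.60 kΩ.
I = 22.2 V / 39.60 kΩ = 0.561 mA.

I ≈ 0.561 mA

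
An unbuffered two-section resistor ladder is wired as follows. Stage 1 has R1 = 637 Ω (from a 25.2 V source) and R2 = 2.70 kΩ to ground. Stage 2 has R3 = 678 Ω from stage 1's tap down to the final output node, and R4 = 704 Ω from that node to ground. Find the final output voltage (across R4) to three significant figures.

Stage 2 presents R3+R4 = 1382 Ω as a load on stage 1's tap.
Stage 1's lower leg becomes R2‖(R3+R4) = 914.1 Ω, so V_mid = 25.2 × 914.1/1551 = 14.85 V.
Stage 2 is itself unloaded: V_out = V_mid × R4/(R3+R4) = 14.85 × 704/1382 = 7.57 V.

V_out ≈ 7.57 V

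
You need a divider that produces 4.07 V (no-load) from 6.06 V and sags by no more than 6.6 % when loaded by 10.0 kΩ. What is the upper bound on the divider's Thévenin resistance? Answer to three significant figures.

Loading drop = R_th/(R_th + R_L) ≤ 0.0660, so R_th ≤ R_L · ε/(1−ε) = 10.0 kΩ × 0.0660/0.9340 = 707 Ω.

R_th ≤ 707 Ω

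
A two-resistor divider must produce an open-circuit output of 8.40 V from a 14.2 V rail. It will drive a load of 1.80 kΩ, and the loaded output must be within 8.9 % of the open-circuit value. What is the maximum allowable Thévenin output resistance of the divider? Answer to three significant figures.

Loading drop = R_th/(R_th + R_L) ≤ 0.0890, so R_th ≤ R_L · ε/(1−ε) = 1.80 kΩ × 0.0890/0.9110 = 176 Ω.
(Any R1, R2 with R2/(R1+R2) = 0.592 and R1‖R2 ≤ 176 Ω will meet the spec.)

R_th ≤ 176 Ω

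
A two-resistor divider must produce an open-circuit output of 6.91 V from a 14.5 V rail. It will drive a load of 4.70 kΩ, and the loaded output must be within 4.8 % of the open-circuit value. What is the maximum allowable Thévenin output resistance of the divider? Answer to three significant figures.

R_th ≤ 237 Ω

Loading drop = R_th/(R_th + R_L) ≤ 0.0480, so R_th ≤ R_L · ε/(1−ε) = 4.70 kΩ × 0.0480/0.9520 = 237 Ω.
(Any R1, R2 with R2/(R1+R2) = 0.477 and R1‖R2 ≤ 237 Ω will meet the spec.)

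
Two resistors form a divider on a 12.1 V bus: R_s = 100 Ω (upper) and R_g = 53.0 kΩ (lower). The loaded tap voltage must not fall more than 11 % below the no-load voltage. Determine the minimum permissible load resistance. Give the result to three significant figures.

Output resistance R_th = R_s‖R_g = (100 × 53000)/53100 = 99.81 Ω.
The fractional drop is R_th/(R_th + R_L); requiring this ≤ 0.110 gives R_L ≥ R_th(1/0.110 − 1) = 99.81 × 8.091 = 808 Ω.

R_L(min) ≈ 808 Ω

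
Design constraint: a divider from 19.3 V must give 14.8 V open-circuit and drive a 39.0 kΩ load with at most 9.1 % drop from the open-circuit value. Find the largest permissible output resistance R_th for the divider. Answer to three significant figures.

Loading drop = R_th/(R_th + R_L) ≤ 0.0910, so R_th ≤ R_L · ε/(1−ε) = 39.0 kΩ × 0.0910/0.9090 = 3.90 kΩ.

R_th ≤ 3.90 kΩ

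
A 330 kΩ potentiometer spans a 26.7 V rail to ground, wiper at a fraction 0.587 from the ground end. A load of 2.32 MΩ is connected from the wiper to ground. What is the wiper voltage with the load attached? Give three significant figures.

V ≈ 15.2 V

The wiper splits the pot into (1−α)R = 136.3 kΩ above and αR = 193.7 kΩ below.
Lower section ‖ load = 178.8 kΩ.
V_wiper = 26.7 × 178.8/(136.3 + 178.8) = 15.2 V.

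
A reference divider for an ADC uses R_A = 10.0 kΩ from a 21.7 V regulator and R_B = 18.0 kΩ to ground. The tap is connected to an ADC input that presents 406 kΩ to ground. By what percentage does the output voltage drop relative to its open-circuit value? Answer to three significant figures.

The divider's output (Thévenin) resistance is R_A‖R_B = 6.429 kΩ.
Fractional drop under load = R_th/(R_th + R_L) = 6.429 / (6.429 + 406) = 0.01559.
So the output falls by 1.56 %.

1.56 %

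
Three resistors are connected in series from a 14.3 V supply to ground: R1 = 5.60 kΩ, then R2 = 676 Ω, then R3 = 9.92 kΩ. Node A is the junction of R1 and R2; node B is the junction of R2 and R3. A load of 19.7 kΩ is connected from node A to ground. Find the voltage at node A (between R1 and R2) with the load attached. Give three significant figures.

Below node A the series string R2+R3 = 10600 Ω sits in parallel with the 19700 Ω load: 6890 Ω.
V_A = 14.3 × 6890/(5600 + 6890) = 7.89 V.

V ≈ 7.89 V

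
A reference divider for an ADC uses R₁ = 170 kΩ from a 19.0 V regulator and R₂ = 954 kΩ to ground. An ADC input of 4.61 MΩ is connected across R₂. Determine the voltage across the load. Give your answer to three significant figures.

The load sits in parallel with R₂: R₂‖R_L = (954 × 4610) / (954 + 4610) = 790.4 kΩ.
V_out = 19.0 × 790.4 / (170 + 790.4) = 19.0 × 790.4/960.4 = 15.6 V.
(Unloaded it would have been 16.1 V.)

V_out ≈ 15.6 V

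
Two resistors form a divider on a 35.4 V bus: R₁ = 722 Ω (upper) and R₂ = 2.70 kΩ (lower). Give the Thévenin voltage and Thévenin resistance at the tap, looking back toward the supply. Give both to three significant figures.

V_th = 27.9 V, R_th = 570 Ω

V_th is the open-circuit tap voltage: 35.4 × 2700/(722 + 2700) = 27.9 V.
With the supply zeroed, R₁ and R₂ appear in parallel from the tap: R_th = R₁‖R₂ = (722 × 2700)/3422 = 570 Ω.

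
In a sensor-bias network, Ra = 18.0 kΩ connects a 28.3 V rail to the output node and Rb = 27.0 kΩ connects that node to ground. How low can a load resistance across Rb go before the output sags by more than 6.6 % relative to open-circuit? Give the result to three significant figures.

Output resistance R_th = Ra‖Rb = (18.0 × 27.0)/45.00 = 10.80 kΩ.
The fractional drop is R_th/(R_th + R_L); requiring this ≤ 0.0660 gives R_L ≥ R_th(1/0.0660 − 1) = 10.80 × 14.15 = 153 kΩ.

R_L(min) ≈ 153 kΩ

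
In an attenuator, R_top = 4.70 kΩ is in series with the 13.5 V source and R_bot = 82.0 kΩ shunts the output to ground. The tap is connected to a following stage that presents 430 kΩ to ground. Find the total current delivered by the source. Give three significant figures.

R_bot‖R_L = 68.87 kΩ, so the source sees R_top + R_bot‖R_L = 73.57 kΩ.
I = 13.5 V / 73.57 kΩ = 0.184 mA.

I ≈ 0.184 mA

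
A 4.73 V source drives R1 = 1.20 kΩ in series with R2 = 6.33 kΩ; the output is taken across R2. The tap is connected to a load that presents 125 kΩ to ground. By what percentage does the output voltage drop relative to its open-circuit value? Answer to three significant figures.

The divider's output (Thévenin) resistance is R1‖R2 = 1.009 kΩ.
Fractional drop under load = R_th/(R_th + R_L) = 1.009 / (1.009 + 125) = 0.008006.
So the output falls by 0.801 %.

0.801 %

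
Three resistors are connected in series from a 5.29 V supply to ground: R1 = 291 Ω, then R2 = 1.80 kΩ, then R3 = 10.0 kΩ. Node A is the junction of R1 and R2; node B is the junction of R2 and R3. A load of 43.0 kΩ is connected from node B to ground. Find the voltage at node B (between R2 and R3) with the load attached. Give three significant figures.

V ≈ 4.21 V

At node B, R3 is in parallel with the load: R3‖R_L = 8113 Ω.
Below node A the resistance is R2 + (R3‖R_L) = 9913 Ω, so V_A = 5.29 × 9913/10200 = 5.139 V.
Then V_B = V_A × (R3‖R_L)/(R2 + R3‖R_L) = 5.139 × 8113/9913 = 4.21 V.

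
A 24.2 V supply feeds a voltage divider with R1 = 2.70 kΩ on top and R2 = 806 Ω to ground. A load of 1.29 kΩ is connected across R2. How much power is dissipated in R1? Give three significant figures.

P ≈ 155 mW

Total resistance from the source is R1 + (R2‖R_L) = 3196 Ω, so I = 24.2/3196 Ω = 7.572 mA.
P = I²·R1 = (7.572 mA)² × 2.70 kΩ = 155 mW.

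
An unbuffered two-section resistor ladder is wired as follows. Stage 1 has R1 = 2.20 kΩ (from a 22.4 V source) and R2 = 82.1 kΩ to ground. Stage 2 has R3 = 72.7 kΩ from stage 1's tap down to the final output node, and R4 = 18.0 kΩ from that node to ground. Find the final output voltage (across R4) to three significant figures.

Stage 2 presents R3+R4 = 90.70 kΩ as a load on stage 1's tap.
Stage 1's lower leg becomes R2‖(R3+R4) = 43.09 kΩ, so V_mid = 22.4 × 43.09/45.29 = 21.31 V.
Stage 2 is itself unloaded: V_out = V_mid × R4/(R3+R4) = 21.31 × 18.0/90.70 = 4.23 V.

V_out ≈ 4.23 V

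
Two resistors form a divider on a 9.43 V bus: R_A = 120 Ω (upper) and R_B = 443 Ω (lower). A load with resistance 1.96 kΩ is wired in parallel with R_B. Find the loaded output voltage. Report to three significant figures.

V_out ≈ 7.08 V

The load sits in parallel with R_B: R_B‖R_L = (443 × 1960) / (443 + 1960) = 361.3 Ω.
V_out = 9.43 × 361.3 / (120 + 361.3) = 9.43 × 361.3/481.3 = 7.08 V.
(Unloaded it would have been 7.42 V.)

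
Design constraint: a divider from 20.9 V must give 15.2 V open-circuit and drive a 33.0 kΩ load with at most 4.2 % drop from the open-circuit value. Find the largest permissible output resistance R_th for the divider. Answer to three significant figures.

Loading drop = R_th/(R_th + R_L) ≤ 0.0420, so R_th ≤ R_L · ε/(1−ε) = 33.0 kΩ × 0.0420/0.9580 = 1.45 kΩ.
(Any R1, R2 with R2/(R1+R2) = 0.727 and R1‖R2 ≤ 1.45 kΩ will meet the spec.)

R_th ≤ 1.45 kΩ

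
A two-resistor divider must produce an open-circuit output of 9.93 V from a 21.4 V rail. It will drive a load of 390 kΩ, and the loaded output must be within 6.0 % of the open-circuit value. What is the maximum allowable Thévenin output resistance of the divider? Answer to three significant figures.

Loading drop = R_th/(R_th + R_L) ≤ 0.0600, so R_th ≤ R_L · ε/(1−ε) = 390 kΩ × 0.0600/0.9400 = 24.9 kΩ.
(Any R1, R2 with R2/(R1+R2) = 0.464 and R1‖R2 ≤ 24.9 kΩ will meet the spec.)

R_th ≤ 24.9 kΩ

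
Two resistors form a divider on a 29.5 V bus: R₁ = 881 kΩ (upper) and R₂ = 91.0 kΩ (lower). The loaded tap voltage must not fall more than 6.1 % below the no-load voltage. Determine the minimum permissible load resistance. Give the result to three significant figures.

R_L(min) ≈ 1.27 MΩ

Output resistance R_th = R₁‖R₂ = (881 × 91.0)/972.0 = 82.48 kΩ.
The fractional drop is R_th/(R_th + R_L); requiring this ≤ 0.0610 gives R_L ≥ R_th(1/0.0610 − 1) = 82.48 × 15.39 = 1.27 MΩ.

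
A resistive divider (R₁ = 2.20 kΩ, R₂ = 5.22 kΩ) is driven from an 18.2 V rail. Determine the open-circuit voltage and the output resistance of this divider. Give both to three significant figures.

V_th = 12.8 V, R_th = 1.55 kΩ

V_th is the open-circuit tap voltage: 18.2 × 5.22/(2.20 + 5.22) = 12.8 V.
With the supply zeroed, R₁ and R₂ appear in parallel from the tap: R_th = R₁‖R₂ = (2.20 × 5.22)/7.420 = 1.55 kΩ.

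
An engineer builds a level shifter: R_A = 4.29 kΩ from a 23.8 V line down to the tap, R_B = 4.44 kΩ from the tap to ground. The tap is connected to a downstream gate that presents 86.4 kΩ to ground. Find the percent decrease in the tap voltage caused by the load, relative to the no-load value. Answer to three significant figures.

2.46 %

The divider's output (Thévenin) resistance is R_A‖R_B = 2.182 kΩ.
Fractional drop under load = R_th/(R_th + R_L) = 2.182 / (2.182 + 86.4) = 0.02463.
So the output falls by 2.46 %.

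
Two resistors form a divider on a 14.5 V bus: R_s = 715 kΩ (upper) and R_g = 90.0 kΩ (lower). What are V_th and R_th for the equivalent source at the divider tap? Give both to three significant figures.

V_th is the open-circuit tap voltage: 14.5 × 90.0/(715 + 90.0) = 1.62 V.
With the supply zeroed, R_s and R_g appear in parallel from the tap: R_th = R_s‖R_g = (715 × 90.0)/805.0 = 79.9 kΩ.

V_th = 1.62 V, R_th = 79.9 kΩ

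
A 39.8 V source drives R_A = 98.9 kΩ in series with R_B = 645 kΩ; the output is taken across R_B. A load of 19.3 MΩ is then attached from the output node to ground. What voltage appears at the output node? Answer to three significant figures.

V_out ≈ 34.4 V

The load sits in parallel with R_B: R_B‖R_L = (645 × 19300) / (645 + 19300) = 624.1 kΩ.
V_out = 39.8 × 624.1 / (98.9 + 624.1) = 39.8 × 624.1/723.0 = 34.4 V.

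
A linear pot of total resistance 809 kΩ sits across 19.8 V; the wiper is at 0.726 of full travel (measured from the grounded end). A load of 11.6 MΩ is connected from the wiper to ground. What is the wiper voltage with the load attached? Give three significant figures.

The wiper splits the pot into (1−α)R = 221.7 kΩ above and αR = 587.3 kΩ below.
Lower section ‖ load = 559.0 kΩ.
V_wiper = 19.8 × 559.0/(221.7 + 559.0) = 14.2 V.

V ≈ 14.2 V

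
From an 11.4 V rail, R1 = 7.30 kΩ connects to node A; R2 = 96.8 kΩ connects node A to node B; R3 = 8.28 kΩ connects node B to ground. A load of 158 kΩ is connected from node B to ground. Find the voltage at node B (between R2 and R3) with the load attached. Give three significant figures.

At node B, R3 is in parallel with the load: R3‖R_L = 7.868 kΩ.
Below node A the resistance is R2 + (R3‖R_L) = 104.7 kΩ, so V_A = 11.4 × 104.7/112.0 = 10.66 V.
Then V_B = V_A × (R3‖R_L)/(R2 + R3‖R_L) = 10.66 × 7.868/104.7 = 0.801 V.

V ≈ 0.801 V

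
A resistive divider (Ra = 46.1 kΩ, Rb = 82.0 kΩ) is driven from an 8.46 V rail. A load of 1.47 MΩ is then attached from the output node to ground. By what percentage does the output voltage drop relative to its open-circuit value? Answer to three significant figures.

The divider's output (Thévenin) resistance is Ra‖Rb = 29.51 kΩ.
Fractional drop under load = R_th/(R_th + R_L) = 29.51 / (29.51 + 1470) = 0.01968.
So the output falls by 1.97 %.

1.97 %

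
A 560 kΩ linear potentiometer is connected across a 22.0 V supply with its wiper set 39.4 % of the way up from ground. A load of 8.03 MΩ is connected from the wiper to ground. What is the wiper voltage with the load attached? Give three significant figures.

The wiper splits the pot into (1−α)R = 339.4 kΩ above and αR = 220.6 kΩ below.
Lower section ‖ load = 214.7 kΩ.
V_wiper = 22.0 × 214.7/(339.4 + 214.7) = 8.53 V.

V ≈ 8.53 V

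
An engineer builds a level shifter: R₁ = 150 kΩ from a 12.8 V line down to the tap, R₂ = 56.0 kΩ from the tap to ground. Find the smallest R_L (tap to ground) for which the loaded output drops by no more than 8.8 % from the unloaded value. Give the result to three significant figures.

R_L(min) ≈ 423 kΩ

Output resistance R_th = R₁‖R₂ = (150 × 56.0)/206.0 = 40.78 kΩ.
The fractional drop is R_th/(R_th + R_L); requiring this ≤ 0.0880 gives R_L ≥ R_th(1/0.0880 − 1) = 40.78 × 10.36 = 423 kΩ.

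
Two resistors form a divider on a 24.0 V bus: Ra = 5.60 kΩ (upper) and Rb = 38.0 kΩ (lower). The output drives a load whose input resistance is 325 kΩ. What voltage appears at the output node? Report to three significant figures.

V_out ≈ 20.6 V

The load sits in parallel with Rb: Rb‖R_L = (38.0 × 325) / (38.0 + 325) = 34.02 kΩ.
V_out = 24.0 × 34.02 / (5.60 + 34.02) = 24.0 × 34.02/39.62 = 20.6 V.
(Unloaded it would have been 20.9 V.)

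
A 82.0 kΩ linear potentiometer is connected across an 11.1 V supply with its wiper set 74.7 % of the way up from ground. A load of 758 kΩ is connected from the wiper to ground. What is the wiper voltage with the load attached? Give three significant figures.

V ≈ 8.13 V

The wiper splits the pot into (1−α)R = 20.75 kΩ above and αR = 61.25 kΩ below.
Lower section ‖ load = 56.67 kΩ.
V_wiper = 11.1 × 56.67/(20.75 + 56.67) = 8.13 V.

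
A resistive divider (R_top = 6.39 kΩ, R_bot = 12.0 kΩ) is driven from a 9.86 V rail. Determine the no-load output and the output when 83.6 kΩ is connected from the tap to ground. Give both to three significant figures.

Open-circuit: V = 9.86 × 12.0/(6.39 + 12.0) = 6.43 V.
With the load, R_bot becomes R_bot‖R_L = 10.49 kΩ, so V = 9.86 × 10.49/16.88 = 6.13 V.

Unloaded: 6.43 V; loaded: 6.13 V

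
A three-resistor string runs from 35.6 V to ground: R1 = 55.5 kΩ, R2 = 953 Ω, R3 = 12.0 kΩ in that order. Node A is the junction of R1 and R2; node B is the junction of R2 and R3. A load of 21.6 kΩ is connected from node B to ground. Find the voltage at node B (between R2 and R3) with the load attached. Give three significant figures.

At node B, R3 is in parallel with the load: R3‖R_L = 7714 Ω.
Below node A the resistance is R2 + (R3‖R_L) = 8667 Ω, so V_A = 35.6 × 8667/64170 = 4.809 V.
Then V_B = V_A × (R3‖R_L)/(R2 + R3‖R_L) = 4.809 × 7714/8667 = 4.28 V.

V ≈ 4.28 V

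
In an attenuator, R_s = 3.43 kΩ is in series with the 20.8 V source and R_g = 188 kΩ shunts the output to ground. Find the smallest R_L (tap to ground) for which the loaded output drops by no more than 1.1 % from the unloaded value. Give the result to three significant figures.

Output resistance R_th = R_s‖R_g = (3.43 × 188)/191.4 = 3.369 kΩ.
The fractional drop is R_th/(R_th + R_L); requiring this ≤ 0.0110 gives R_L ≥ R_th(1/0.0110 − 1) = 3.369 × 89.91 = 303 kΩ.

R_L(min) ≈ 303 kΩ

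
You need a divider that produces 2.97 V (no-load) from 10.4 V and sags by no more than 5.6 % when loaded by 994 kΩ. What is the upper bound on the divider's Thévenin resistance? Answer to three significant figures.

R_th ≤ 59.0 kΩ

Loading drop = R_th/(R_th + R_L) ≤ 0.0560, so R_th ≤ R_L · ε/(1−ε) = 994 kΩ × 0.0560/0.9440 = 59.0 kΩ.
(Any R1, R2 with R2/(R1+R2) = 0.286 and R1‖R2 ≤ 59.0 kΩ will meet the spec.)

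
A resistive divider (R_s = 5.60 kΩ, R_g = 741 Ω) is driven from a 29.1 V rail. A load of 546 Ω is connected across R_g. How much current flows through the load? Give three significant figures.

I_L ≈ 2.83 mA

R_g‖R_L = 314.4 Ω; V_out = 29.1 × 314.4/5914 = 1.547 V.
I_L = V_out / R_L = 1.547 / 546 Ω = 2.83 mA.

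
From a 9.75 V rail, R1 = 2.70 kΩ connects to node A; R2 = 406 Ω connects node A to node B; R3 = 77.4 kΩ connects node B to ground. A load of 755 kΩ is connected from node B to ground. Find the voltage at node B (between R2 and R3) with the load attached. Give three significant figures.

V ≈ 9.34 V

At node B, R3 is in parallel with the load: R3‖R_L = 70200 Ω.
Below node A the resistance is R2 + (R3‖R_L) = 70610 Ω, so V_A = 9.75 × 70610/73310 = 9.391 V.
Then V_B = V_A × (R3‖R_L)/(R2 + R3‖R_L) = 9.391 × 70200/70610 = 9.34 V.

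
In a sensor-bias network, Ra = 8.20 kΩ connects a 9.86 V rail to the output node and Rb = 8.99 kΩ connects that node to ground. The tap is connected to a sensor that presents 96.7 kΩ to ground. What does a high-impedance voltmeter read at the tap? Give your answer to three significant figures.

V_out ≈ 4.94 V

The load sits in parallel with Rb: Rb‖R_L = (8.99 × 96.7) / (8.99 + 96.7) = 8.225 kΩ.
V_out = 9.86 × 8.225 / (8.20 + 8.225) = 9.86 × 8.225/16.43 = 4.94 V.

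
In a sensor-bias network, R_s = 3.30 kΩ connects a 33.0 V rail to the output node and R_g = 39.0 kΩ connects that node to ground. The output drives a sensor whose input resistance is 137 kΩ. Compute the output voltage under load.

The load sits in parallel with R_g: R_g‖R_L = (39.0 × 137) / (39.0 + 137) = 30.36 kΩ.
V_out = 33.0 × 30.36 / (3.30 + 30.36) = 33.0 × 30.36/33.66 = 29.8 V.

V_out ≈ 29.8 V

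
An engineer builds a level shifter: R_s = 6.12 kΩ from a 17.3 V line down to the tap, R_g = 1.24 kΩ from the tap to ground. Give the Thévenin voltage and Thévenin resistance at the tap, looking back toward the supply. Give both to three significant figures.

V_th is the open-circuit tap voltage: 17.3 × 1.24/(6.12 + 1.24) = 2.91 V.
With the supply zeroed, R_s and R_g appear in parallel from the tap: R_th = R_s‖R_g = (6.12 × 1.24)/7.360 = 1.03 kΩ.

V_th = 2.91 V, R_th = 1.03 kΩ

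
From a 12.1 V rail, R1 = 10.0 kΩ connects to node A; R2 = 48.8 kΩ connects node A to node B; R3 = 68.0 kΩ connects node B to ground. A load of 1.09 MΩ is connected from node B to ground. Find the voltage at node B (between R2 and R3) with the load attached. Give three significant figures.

At node B, R3 is in parallel with the load: R3‖R_L = 64.01 kΩ.
Below node A the resistance is R2 + (R3‖R_L) = 112.8 kΩ, so V_A = 12.1 × 112.8/122.8 = 11.11 V.
Then V_B = V_A × (R3‖R_L)/(R2 + R3‖R_L) = 11.11 × 64.01/112.8 = 6.31 V.

V ≈ 6.31 V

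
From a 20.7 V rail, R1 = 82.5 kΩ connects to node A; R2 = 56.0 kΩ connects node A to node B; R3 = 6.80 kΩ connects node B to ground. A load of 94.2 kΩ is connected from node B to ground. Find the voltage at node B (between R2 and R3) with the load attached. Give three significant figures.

At node B, R3 is in parallel with the load: R3‖R_L = 6.342 kΩ.
Below node A the resistance is R2 + (R3‖R_L) = 62.34 kΩ, so V_A = 20.7 × 62.34/144.8 = 8.910 V.
Then V_B = V_A × (R3‖R_L)/(R2 + R3‖R_L) = 8.910 × 6.342/62.34 = 0.906 V.

V ≈ 0.906 V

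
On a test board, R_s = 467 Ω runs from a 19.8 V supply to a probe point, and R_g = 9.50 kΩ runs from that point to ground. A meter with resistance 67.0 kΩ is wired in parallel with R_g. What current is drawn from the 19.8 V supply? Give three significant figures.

I ≈ 2.25 mA

R_g‖R_L = 8320 Ω, so the source sees R_s + R_g‖R_L = 8787 Ω.
I = 19.8 V / 8787 Ω = 2.25 mA.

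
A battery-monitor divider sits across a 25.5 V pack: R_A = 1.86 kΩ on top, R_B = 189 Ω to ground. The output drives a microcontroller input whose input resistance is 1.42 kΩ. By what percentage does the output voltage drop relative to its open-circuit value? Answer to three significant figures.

10.8 %

The divider's output (Thévenin) resistance is R_A‖R_B = 171.6 Ω.
Fractional drop under load = R_th/(R_th + R_L) = 171.6 / (171.6 + 1420) = 0.1078.
So the output falls by 10.8 %.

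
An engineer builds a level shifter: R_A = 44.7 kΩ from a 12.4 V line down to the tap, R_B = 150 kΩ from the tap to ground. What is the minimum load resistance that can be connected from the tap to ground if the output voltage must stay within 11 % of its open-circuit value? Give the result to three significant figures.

Output resistance R_th = R_A‖R_B = (44.7 × 150)/194.7 = 34.44 kΩ.
The fractional drop is R_th/(R_th + R_L); requiring this ≤ 0.110 gives R_L ≥ R_th(1/0.110 − 1) = 34.44 × 8.091 = 279 kΩ.

R_L(min) ≈ 279 kΩ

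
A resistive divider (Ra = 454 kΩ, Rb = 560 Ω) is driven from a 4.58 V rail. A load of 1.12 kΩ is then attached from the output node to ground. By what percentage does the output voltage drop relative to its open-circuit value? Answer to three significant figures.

33.3 %

Unloaded V = 4.58 × 560/454600 = 0.005642 V.
Loaded: Rb‖R_L = 373.3 Ω, giving V = 4.58 × 373.3/454400 = 0.003763 V.
Drop = (0.005642 − 0.003763) / 0.005642 = 33.3 %.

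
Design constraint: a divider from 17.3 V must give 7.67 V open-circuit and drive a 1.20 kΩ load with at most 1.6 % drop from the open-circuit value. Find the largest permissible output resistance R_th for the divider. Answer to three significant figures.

R_th ≤ 19.5 Ω

Loading drop = R_th/(R_th + R_L) ≤ 0.0160, so R_th ≤ R_L · ε/(1−ε) = 1.20 kΩ × 0.0160/0.9840 = 19.5 Ω.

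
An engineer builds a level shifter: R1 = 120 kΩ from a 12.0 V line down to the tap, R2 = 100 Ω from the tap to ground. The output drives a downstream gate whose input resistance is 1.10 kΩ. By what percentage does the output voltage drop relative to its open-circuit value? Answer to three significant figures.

8.33 %

Unloaded V = 12.0 × 100/120100 = 0.0099917 V.
Loaded: R2‖R_L = 91.67 Ω, giving V = 12.0 × 91.67/120100 = 0.0091597 V.
Drop = (0.0099917 − 0.0091597) / 0.0099917 = 8.33 %.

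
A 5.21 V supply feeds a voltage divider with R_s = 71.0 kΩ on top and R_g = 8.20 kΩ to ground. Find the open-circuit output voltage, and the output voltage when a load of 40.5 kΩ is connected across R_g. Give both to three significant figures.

Unloaded: 0.539 V; loaded: 0.457 V

Open-circuit: V = 5.21 × 8.20/(71.0 + 8.20) = 0.539 V.
With the load, R_g becomes R_g‖R_L = 6.819 kΩ, so V = 5.21 × 6.819/77.82 = 0.457 V.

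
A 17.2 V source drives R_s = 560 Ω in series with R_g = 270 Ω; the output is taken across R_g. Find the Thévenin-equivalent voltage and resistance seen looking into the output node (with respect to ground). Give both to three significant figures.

V_th is the open-circuit tap voltage: 17.2 × 270/(560 + 270) = 5.60 V.
With the supply zeroed, R_s and R_g appear in parallel from the tap: R_th = R_s‖R_g = (560 × 270)/830.0 = 182 Ω.

V_th = 5.60 V, R_th = 182 Ω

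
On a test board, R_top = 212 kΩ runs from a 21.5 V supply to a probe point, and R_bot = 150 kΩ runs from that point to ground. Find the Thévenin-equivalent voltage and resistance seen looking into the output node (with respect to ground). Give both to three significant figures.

V_th = 8.91 V, R_th = 87.8 kΩ

V_th is the open-circuit tap voltage: 21.5 × 150/(212 + 150) = 8.91 V.
With the supply zeroed, R_top and R_bot appear in parallel from the tap: R_th = R_top‖R_bot = (212 × 150)/362.0 = 87.8 kΩ.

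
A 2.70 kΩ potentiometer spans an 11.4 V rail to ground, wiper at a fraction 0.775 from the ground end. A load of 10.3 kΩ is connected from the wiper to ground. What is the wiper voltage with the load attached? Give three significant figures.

V ≈ 8.45 V

The wiper splits the pot into (1−α)R = 607.5 Ω above and αR = 2092 Ω below.
Lower section ‖ load = 1739 Ω.
V_wiper = 11.4 × 1739/(607.5 + 1739) = 8.45 V.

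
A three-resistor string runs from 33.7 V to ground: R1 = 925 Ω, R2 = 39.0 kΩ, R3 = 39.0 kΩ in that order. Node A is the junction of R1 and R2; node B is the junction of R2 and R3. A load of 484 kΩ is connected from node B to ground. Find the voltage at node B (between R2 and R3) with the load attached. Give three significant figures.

At node B, R3 is in parallel with the load: R3‖R_L = 36090 Ω.
Below node A the resistance is R2 + (R3‖R_L) = 75090 Ω, so V_A = 33.7 × 75090/76020 = 33.29 V.
Then V_B = V_A × (R3‖R_L)/(R2 + R3‖R_L) = 33.29 × 36090/75090 = 16.0 V.

V ≈ 16.0 V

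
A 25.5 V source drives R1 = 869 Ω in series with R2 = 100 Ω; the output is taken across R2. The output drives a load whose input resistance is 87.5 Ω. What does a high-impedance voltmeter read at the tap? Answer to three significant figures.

V_out ≈ 1.30 V

The load sits in parallel with R2: R2‖R_L = (100 × 87.5) / (100 + 87.5) = 46.67 Ω.
V_out = 25.5 × 46.67 / (869 + 46.67) = 25.5 × 46.67/915.7 = 1.30 V.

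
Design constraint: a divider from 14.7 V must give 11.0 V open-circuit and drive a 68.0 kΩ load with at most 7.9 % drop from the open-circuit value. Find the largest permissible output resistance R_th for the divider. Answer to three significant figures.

Loading drop = R_th/(R_th + R_L) ≤ 0.0790, so R_th ≤ R_L · ε/(1−ε) = 68.0 kΩ × 0.0790/0.9210 = 5.83 kΩ.

R_th ≤ 5.83 kΩ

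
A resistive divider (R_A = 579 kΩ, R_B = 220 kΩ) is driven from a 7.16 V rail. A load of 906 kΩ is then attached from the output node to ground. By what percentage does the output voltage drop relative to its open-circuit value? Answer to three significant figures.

15.0 %

Unloaded V = 7.16 × 220/799.0 = 1.9715 V.
Loaded: R_B‖R_L = 177.0 kΩ, giving V = 7.16 × 177.0/756.0 = 1.6765 V.
Drop = (1.9715 − 1.6765) / 1.9715 = 15.0 %.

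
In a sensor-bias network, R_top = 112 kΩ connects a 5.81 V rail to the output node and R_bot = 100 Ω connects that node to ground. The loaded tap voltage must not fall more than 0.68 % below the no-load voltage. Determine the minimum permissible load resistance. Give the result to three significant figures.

Output resistance R_th = R_top‖R_bot = (112000 × 100)/112100 = 99.91 Ω.
The fractional drop is R_th/(R_th + R_L); requiring this ≤ 0.00680 gives R_L ≥ R_th(1/0.00680 − 1) = 99.91 × 146.1 = 14.6 kΩ.

R_L(min) ≈ 14.6 kΩ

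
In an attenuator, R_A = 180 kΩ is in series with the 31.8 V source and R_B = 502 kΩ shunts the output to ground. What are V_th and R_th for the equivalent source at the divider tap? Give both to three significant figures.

V_th = 23.4 V, R_th = 132 kΩ

V_th is the open-circuit tap voltage: 31.8 × 502/(180 + 502) = 23.4 V.
With the supply zeroed, R_A and R_B appear in parallel from the tap: R_th = R_A‖R_B = (180 × 502)/682.0 = 132 kΩ.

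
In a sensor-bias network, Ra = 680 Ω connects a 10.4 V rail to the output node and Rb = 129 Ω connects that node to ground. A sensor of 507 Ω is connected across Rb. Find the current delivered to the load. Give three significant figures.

I_L ≈ 2.69 mA

Rb‖R_L = 102.8 Ω; V_out = 10.4 × 102.8/782.8 = 1.366 V.
I_L = V_out / R_L = 1.366 / 507 Ω = 2.69 mA.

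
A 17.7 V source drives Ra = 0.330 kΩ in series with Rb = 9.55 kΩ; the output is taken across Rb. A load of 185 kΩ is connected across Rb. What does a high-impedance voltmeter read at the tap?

The load sits in parallel with Rb: Rb‖R_L = (9550 × 185000) / (9550 + 185000) = 9081 Ω.
V_out = 17.7 × 9081 / (330 + 9081) = 17.7 × 9081/9411 = 17.1 V.

V_out ≈ 17.1 V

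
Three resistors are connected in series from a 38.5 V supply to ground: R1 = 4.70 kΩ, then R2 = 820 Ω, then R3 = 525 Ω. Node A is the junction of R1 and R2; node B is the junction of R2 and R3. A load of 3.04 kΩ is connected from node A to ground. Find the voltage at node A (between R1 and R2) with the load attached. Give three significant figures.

Below node A the series string R2+R3 = 1345 Ω sits in parallel with the 3040 Ω load: 932.5 Ω.
V_A = 38.5 × 932.5/(4700 + 932.5) = 6.37 V.

V ≈ 6.37 V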